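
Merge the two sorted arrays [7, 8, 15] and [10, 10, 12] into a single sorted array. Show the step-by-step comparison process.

Merging process:

Compare 7 vs 10: take 7 from left. Merged: [7]
Compare 8 vs 10: take 8 from left. Merged: [7, 8]
Compare 15 vs 10: take 10 from right. Merged: [7, 8, 10]
Compare 15 vs 10: take 10 from right. Merged: [7, 8, 10, 10]
Compare 15 vs 12: take 12 from right. Merged: [7, 8, 10, 10, 12]
Append remaining from left: [15]. Merged: [7, 8, 10, 10, 12, 15]

Final merged array: [7, 8, 10, 10, 12, 15]
Total comparisons: 5

The merged array is [7, 8, 10, 10, 12, 15], requiring 5 comparisons. The merge step runs in O(n) time where n is the total number of elements.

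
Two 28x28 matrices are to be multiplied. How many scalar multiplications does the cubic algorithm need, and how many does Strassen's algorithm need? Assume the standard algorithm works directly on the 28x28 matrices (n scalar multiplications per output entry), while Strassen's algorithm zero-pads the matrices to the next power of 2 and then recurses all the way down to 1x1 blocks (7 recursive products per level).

Matrix multiplication for 28x28 matrices:

Strassen's algorithm requires power-of-2 dimensions. Pad 28x28 to 32x32 (next power of 2).

Standard algorithm: 28^3 = 21952 multiplications
Strassen's algorithm: 7^(log2(32)) = 7^5 = 16807 multiplications
Savings: 21952 - 16807 = 5145 multiplications

Standard: 21952 multiplications (28^3). Strassen: 16807 multiplications (7^5, after padding to 32x32). Strassen reduces 8 recursive multiplications to 7 at each level.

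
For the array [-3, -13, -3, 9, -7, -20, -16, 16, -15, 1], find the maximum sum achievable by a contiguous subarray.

Using Kadane's algorithm on [-3, -13, -3, 9, -7, -20, -16, 16, -15, 1]:

Scanning through the array:
Position 1 (value -13): max_ending_here = -13, max_so_far = -3
Position 2 (value -3): max_ending_here = -3, max_so_far = -3
Position 3 (value 9): max_ending_here = 9, max_so_far = 9
Position 4 (value -7): max_ending_here = 2, max_so_far = 9
Position 5 (value -20): max_ending_here = -18, max_so_far = 9
Position 6 (value -16): max_ending_here = -16, max_so_far = 9
Position 7 (value 16): max_ending_here = 16, max_so_far = 16
Position 8 (value -15): max_ending_here = 1, max_so_far = 16
Position 9 (value 1): max_ending_here = 2, max_so_far = 16

Maximum subarray: [16]
Maximum sum: 16

The maximum subarray is [16] with sum 16. This subarray runs from index 7 to index 7.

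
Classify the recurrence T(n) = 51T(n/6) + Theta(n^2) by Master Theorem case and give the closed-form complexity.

Master Theorem for T(n) = 51T(n/6) + O(n^2):

a = 51, b = 6, c = 2
log_b(a) = log_6(51) = 2.1944

Case 1: c = 2 < log_6(51) = 2.1944
T(n) = O(n^(log_6 51))

For T(n) = 51T(n/6) + O(n^2): log_6(51) = 2.1944. This is Case 1 of the Master Theorem (c < log_b(a), work dominated by leaves), giving O(n^(log_6 51)).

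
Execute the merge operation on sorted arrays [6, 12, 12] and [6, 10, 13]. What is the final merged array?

Merging process:

Compare 6 vs 6: take 6 from left. Merged: [6]
Compare 12 vs 6: take 6 from right. Merged: [6, 6]
Compare 12 vs 10: take 10 from right. Merged: [6, 6, 10]
Compare 12 vs 13: take 12 from left. Merged: [6, 6, 10, 12]
Compare 12 vs 13: take 12 from left. Merged: [6, 6, 10, 12, 12]
Append remaining from right: [13]. Merged: [6, 6, 10, 12, 12, 13]

Final merged array: [6, 6, 10, 12, 12, 13]
Total comparisons: 5

The merged array is [6, 6, 10, 12, 12, 13], requiring 5 comparisons. The merge step runs in O(n) time where n is the total number of elements.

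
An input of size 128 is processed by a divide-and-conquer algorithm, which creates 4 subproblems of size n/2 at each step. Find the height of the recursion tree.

For divide and conquer with division factor 2:

Problem sizes at each level:
Level 0: 128
Level 1: 64
Level 2: 32
Level 3: 16
Level 4: 8
Level 5: 4
Level 6: 2
Level 7: 1

The root is level 0 and the size-1 base case is level 7 (the tree spans levels 0 through 7, i.e. 8 levels counting the root), so the depth is the number of divisions: log_2(128) = 7

The recursion tree depth is log_2(128) = 7. At each level, the problem size is divided by 2, so it takes 7 divisions to reduce to a base case of size 1. The algorithm makes 4 recursive calls at each level.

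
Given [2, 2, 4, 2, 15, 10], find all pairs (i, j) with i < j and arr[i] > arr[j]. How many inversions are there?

Finding inversions in [2, 2, 4, 2, 15, 10]:

(2, 3): arr[2]=4 > arr[3]=2
(4, 5): arr[4]=15 > arr[5]=10

Total inversions: 2

The array has 2 inversion(s): (2,3), (4,5). Each pair (i,j) satisfies i < j and arr[i] > arr[j].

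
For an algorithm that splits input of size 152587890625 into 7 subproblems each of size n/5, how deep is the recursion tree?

For divide and conquer with division factor 5:

Problem sizes at each level:
Level 0: 152587890625
Level 1: 30517578125
Level 2: 6103515625
Level 3: 1220703125
Level 4: 244140625
Level 5: 48828125
Level 6: 9765625
Level 7: 1953125
Level 8: 390625
Level 9: 78125
Level 10: 15625
Level 11: 3125
Level 12: 625
Level 13: 125
Level 14: 25
Level 15: 5
Level 16: 1

The root is level 0 and the size-1 base case is level 16 (the tree spans levels 0 through 16, i.e. 17 levels counting the root), so the depth is the number of divisions: log_5(152587890625) = 16

The recursion tree depth is log_5(152587890625) = 16. At each level, the problem size is divided by 5, so it takes 16 divisions to reduce to a base case of size 1. The algorithm makes 7 recursive calls at each level.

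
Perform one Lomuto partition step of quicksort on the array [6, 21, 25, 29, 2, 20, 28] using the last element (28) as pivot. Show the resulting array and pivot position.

Lomuto partition with pivot = 28:

Initial array: [6, 21, 25, 29, 2, 20, 28]

arr[0]=6 <= 28: swap with position 0, array becomes [6, 21, 25, 29, 2, 20, 28]
arr[1]=21 <= 28: swap with position 1, array becomes [6, 21, 25, 29, 2, 20, 28]
arr[2]=25 <= 28: swap with position 2, array becomes [6, 21, 25, 29, 2, 20, 28]
arr[3]=29 > 28: no swap
arr[4]=2 <= 28: swap with position 3, array becomes [6, 21, 25, 2, 29, 20, 28]
arr[5]=20 <= 28: swap with position 4, array becomes [6, 21, 25, 2, 20, 29, 28]

Place pivot at position 5: [6, 21, 25, 2, 20, 28, 29]
Pivot position: 5

After partitioning with pivot 28, the array becomes [6, 21, 25, 2, 20, 28, 29]. The pivot is placed at index 5. All elements to the left of the pivot are <= 28, and all elements to the right are > 28.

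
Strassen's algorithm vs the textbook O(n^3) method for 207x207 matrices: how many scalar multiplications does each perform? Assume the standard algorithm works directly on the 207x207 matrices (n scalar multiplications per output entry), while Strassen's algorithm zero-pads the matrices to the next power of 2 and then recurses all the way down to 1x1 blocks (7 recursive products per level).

Matrix multiplication for 207x207 matrices:

Strassen's algorithm requires power-of-2 dimensions. Pad 207x207 to 256x256 (next power of 2).

Standard algorithm: 207^3 = 8869743 multiplications
Strassen's algorithm: 7^(log2(256)) = 7^8 = 5764801 multiplications
Savings: 8869743 - 5764801 = 3104942 multiplications

Standard: 8869743 multiplications (207^3). Strassen: 5764801 multiplications (7^8, after padding to 256x256). Strassen reduces 8 recursive multiplications to 7 at each level.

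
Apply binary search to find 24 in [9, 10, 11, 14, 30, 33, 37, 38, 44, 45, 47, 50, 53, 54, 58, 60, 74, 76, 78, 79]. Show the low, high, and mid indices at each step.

Binary search for 24 in [9, 10, 11, 14, 30, 33, 37, 38, 44, 45, 47, 50, 53, 54, 58, 60, 74, 76, 78, 79]:

lo=0, hi=19, mid=9, arr[mid]=45 -> 45 > 24, search left half
lo=0, hi=8, mid=4, arr[mid]=30 -> 30 > 24, search left half
lo=0, hi=3, mid=1, arr[mid]=10 -> 10 < 24, search right half
lo=2, hi=3, mid=2, arr[mid]=11 -> 11 < 24, search right half
lo=3, hi=3, mid=3, arr[mid]=14 -> 14 < 24, search right half
lo=4 > hi=3, target 24 not found

Binary search determines that 24 is not in the array after 5 comparisons. The search space was exhausted without finding the target.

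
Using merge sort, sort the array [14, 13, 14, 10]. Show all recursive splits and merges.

Merge sort trace:

Split: [14, 13, 14, 10] -> [14, 13] and [14, 10]
  Split: [14, 13] -> [14] and [13]
  Merge: [14] + [13] -> [13, 14]
  Split: [14, 10] -> [14] and [10]
  Merge: [14] + [10] -> [10, 14]
Merge: [13, 14] + [10, 14] -> [10, 13, 14, 14]

Final sorted array: [10, 13, 14, 14]

The merge sort proceeds by recursively splitting the array and merging sorted halves.
After all merges, the sorted array is [10, 13, 14, 14].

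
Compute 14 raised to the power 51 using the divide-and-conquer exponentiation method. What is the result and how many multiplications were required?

Computing 14^51 by squaring (build up from 14^1; each line after the first costs one multiplication):

14^1 = 14
14^2 = (14^1)^2 = 14^2 = 196
14^3 = 14 * 14^2 = 14 * 196 = 2744
14^6 = (14^3)^2 = 2744^2 = 7529536
14^12 = (14^6)^2 = 7529536^2 = 56693912375296
14^24 = (14^12)^2 = 56693912375296^2 = 3214199700417740936751087616
14^25 = 14 * 14^24 = 14 * 3214199700417740936751087616 = 44998795805848373114515226624
14^50 = (14^25)^2 = 44998795805848373114515226624^2 = 2024891623976437135118764865774783290467102632746078437376
14^51 = 14 * 14^50 = 14 * 2024891623976437135118764865774783290467102632746078437376 = 28348482735670119891662708120846966066539436858445098123264

Result: 28348482735670119891662708120846966066539436858445098123264
Multiplications needed: 8 (8 lines after 14^1)

14^51 = 28348482735670119891662708120846966066539436858445098123264. Using exponentiation by squaring, this requires 8 multiplications. The key idea: if the exponent is even, square the half-power; if odd, multiply by the base once.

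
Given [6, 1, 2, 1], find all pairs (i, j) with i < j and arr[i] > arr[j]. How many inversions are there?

Finding inversions in [6, 1, 2, 1]:

(0, 1): arr[0]=6 > arr[1]=1
(0, 2): arr[0]=6 > arr[2]=2
(0, 3): arr[0]=6 > arr[3]=1
(2, 3): arr[2]=2 > arr[3]=1

Total inversions: 4

The array has 4 inversion(s): (0,1), (0,2), (0,3), (2,3). Each pair (i,j) satisfies i < j and arr[i] > arr[j].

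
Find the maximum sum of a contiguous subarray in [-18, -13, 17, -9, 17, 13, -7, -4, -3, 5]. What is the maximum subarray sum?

Using Kadane's algorithm on [-18, -13, 17, -9, 17, 13, -7, -4, -3, 5]:

Scanning through the array:
Position 1 (value -13): max_ending_here = -13, max_so_far = -13
Position 2 (value 17): max_ending_here = 17, max_so_far = 17
Position 3 (value -9): max_ending_here = 8, max_so_far = 17
Position 4 (value 17): max_ending_here = 25, max_so_far = 25
Position 5 (value 13): max_ending_here = 38, max_so_far = 38
Position 6 (value -7): max_ending_here = 31, max_so_far = 38
Position 7 (value -4): max_ending_here = 27, max_so_far = 38
Position 8 (value -3): max_ending_here = 24, max_so_far = 38
Position 9 (value 5): max_ending_here = 29, max_so_far = 38

Maximum subarray: [17, -9, 17, 13]
Maximum sum: 38

The maximum subarray is [17, -9, 17, 13] with sum 38. This subarray runs from index 2 to index 5.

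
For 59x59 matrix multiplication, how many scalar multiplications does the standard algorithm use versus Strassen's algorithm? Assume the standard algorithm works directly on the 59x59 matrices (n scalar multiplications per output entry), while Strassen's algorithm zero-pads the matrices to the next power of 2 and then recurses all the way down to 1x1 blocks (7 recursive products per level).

Matrix multiplication for 59x59 matrices:

Strassen's algorithm requires power-of-2 dimensions. Pad 59x59 to 64x64 (next power of 2).

Standard algorithm: 59^3 = 205379 multiplications
Strassen's algorithm: 7^(log2(64)) = 7^6 = 117649 multiplications
Savings: 205379 - 117649 = 87730 multiplications

Standard: 205379 multiplications (59^3). Strassen: 117649 multiplications (7^6, after padding to 64x64). Strassen reduces 8 recursive multiplications to 7 at each level.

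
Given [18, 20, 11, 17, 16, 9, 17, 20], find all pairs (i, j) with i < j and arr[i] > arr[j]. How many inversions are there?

Finding inversions in [18, 20, 11, 17, 16, 9, 17, 20]:

(0, 2): arr[0]=18 > arr[2]=11
(0, 3): arr[0]=18 > arr[3]=17
(0, 4): arr[0]=18 > arr[4]=16
(0, 5): arr[0]=18 > arr[5]=9
(0, 6): arr[0]=18 > arr[6]=17
(1, 2): arr[1]=20 > arr[2]=11
(1, 3): arr[1]=20 > arr[3]=17
(1, 4): arr[1]=20 > arr[4]=16
(1, 5): arr[1]=20 > arr[5]=9
(1, 6): arr[1]=20 > arr[6]=17
(2, 5): arr[2]=11 > arr[5]=9
(3, 4): arr[3]=17 > arr[4]=16
(3, 5): arr[3]=17 > arr[5]=9
(4, 5): arr[4]=16 > arr[5]=9

Total inversions: 14

The array has 14 inversion(s): (0,2), (0,3), (0,4), (0,5), (0,6), (1,2), (1,3), (1,4), (1,5), (1,6), (2,5), (3,4), (3,5), (4,5). Each pair (i,j) satisfies i < j and arr[i] > arr[j].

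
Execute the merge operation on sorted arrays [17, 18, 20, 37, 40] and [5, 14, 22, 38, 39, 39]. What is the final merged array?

Merging process:

Compare 17 vs 5: take 5 from right. Merged: [5]
Compare 17 vs 14: take 14 from right. Merged: [5, 14]
Compare 17 vs 22: take 17 from left. Merged: [5, 14, 17]
Compare 18 vs 22: take 18 from left. Merged: [5, 14, 17, 18]
Compare 20 vs 22: take 20 from left. Merged: [5, 14, 17, 18, 20]
Compare 37 vs 22: take 22 from right. Merged: [5, 14, 17, 18, 20, 22]
Compare 37 vs 38: take 37 from left. Merged: [5, 14, 17, 18, 20, 22, 37]
Compare 40 vs 38: take 38 from right. Merged: [5, 14, 17, 18, 20, 22, 37, 38]
Compare 40 vs 39: take 39 from right. Merged: [5, 14, 17, 18, 20, 22, 37, 38, 39]
Compare 40 vs 39: take 39 from right. Merged: [5, 14, 17, 18, 20, 22, 37, 38, 39, 39]
Append remaining from left: [40]. Merged: [5, 14, 17, 18, 20, 22, 37, 38, 39, 39, 40]

Final merged array: [5, 14, 17, 18, 20, 22, 37, 38, 39, 39, 40]
Total comparisons: 10

The merged array is [5, 14, 17, 18, 20, 22, 37, 38, 39, 39, 40], requiring 10 comparisons. The merge step runs in O(n) time where n is the total number of elements.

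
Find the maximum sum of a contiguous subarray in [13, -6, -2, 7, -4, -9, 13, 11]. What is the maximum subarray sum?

Using Kadane's algorithm on [13, -6, -2, 7, -4, -9, 13, 11]:

Scanning through the array:
Position 1 (value -6): max_ending_here = 7, max_so_far = 13
Position 2 (value -2): max_ending_here = 5, max_so_far = 13
Position 3 (value 7): max_ending_here = 12, max_so_far = 13
Position 4 (value -4): max_ending_here = 8, max_so_far = 13
Position 5 (value -9): max_ending_here = -1, max_so_far = 13
Position 6 (value 13): max_ending_here = 13, max_so_far = 13
Position 7 (value 11): max_ending_here = 24, max_so_far = 24

Maximum subarray: [13, 11]
Maximum sum: 24

The maximum subarray is [13, 11] with sum 24. This subarray runs from index 6 to index 7.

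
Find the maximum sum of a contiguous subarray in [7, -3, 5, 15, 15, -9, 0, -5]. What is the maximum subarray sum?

Using Kadane's algorithm on [7, -3, 5, 15, 15, -9, 0, -5]:

Scanning through the array:
Position 1 (value -3): max_ending_here = 4, max_so_far = 7
Position 2 (value 5): max_ending_here = 9, max_so_far = 9
Position 3 (value 15): max_ending_here = 24, max_so_far = 24
Position 4 (value 15): max_ending_here = 39, max_so_far = 39
Position 5 (value -9): max_ending_here = 30, max_so_far = 39
Position 6 (value 0): max_ending_here = 30, max_so_far = 39
Position 7 (value -5): max_ending_here = 25, max_so_far = 39

Maximum subarray: [7, -3, 5, 15, 15]
Maximum sum: 39

The maximum subarray is [7, -3, 5, 15, 15] with sum 39. This subarray runs from index 0 to index 4.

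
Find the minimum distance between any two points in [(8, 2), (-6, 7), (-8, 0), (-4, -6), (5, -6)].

Computing all pairwise distances among 5 points:

d((8, 2), (-6, 7)) = 14.8661
d((8, 2), (-8, 0)) = 16.1245
d((8, 2), (-4, -6)) = 14.4222
d((8, 2), (5, -6)) = 8.544
d((-6, 7), (-8, 0)) = 7.2801
d((-6, 7), (-4, -6)) = 13.1529
d((-6, 7), (5, -6)) = 17.0294
d((-8, 0), (-4, -6)) = 7.2111 <-- minimum
d((-8, 0), (5, -6)) = 14.3178
d((-4, -6), (5, -6)) = 9.0

Closest pair: (-8, 0) and (-4, -6) with distance 7.2111

The closest pair is (-8, 0) and (-4, -6) with Euclidean distance 7.2111. For 5 points, brute-force pairwise comparison is shown above. For large n, the divide-and-conquer algorithm (sort by x, recurse on halves, check the dividing strip) achieves O(n log n).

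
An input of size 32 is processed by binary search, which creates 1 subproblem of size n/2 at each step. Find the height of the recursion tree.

For divide and conquer with division factor 2:

Problem sizes at each level:
Level 0: 32
Level 1: 16
Level 2: 8
Level 3: 4
Level 4: 2
Level 5: 1

The root is level 0 and the size-1 base case is level 5 (the tree spans levels 0 through 5, i.e. 6 levels counting the root), so the depth is the number of divisions: log_2(32) = 5

The recursion tree depth is log_2(32) = 5. At each level, the problem size is divided by 2, so it takes 5 divisions to reduce to a base case of size 1. The algorithm makes 1 recursive call at each level.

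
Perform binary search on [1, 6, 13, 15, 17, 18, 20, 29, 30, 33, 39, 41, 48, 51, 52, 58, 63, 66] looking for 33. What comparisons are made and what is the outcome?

Binary search for 33 in [1, 6, 13, 15, 17, 18, 20, 29, 30, 33, 39, 41, 48, 51, 52, 58, 63, 66]:

lo=0, hi=17, mid=8, arr[mid]=30 -> 30 < 33, search right half
lo=9, hi=17, mid=13, arr[mid]=51 -> 51 > 33, search left half
lo=9, hi=12, mid=10, arr[mid]=39 -> 39 > 33, search left half
lo=9, hi=9, mid=9, arr[mid]=33 -> Found target at index 9!

Binary search finds 33 at index 9 after 4 comparisons. The search repeatedly halves the search space by comparing with the middle element.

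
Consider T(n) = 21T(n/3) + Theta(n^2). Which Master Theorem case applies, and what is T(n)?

Master Theorem for T(n) = 21T(n/3) + O(n^2):

a = 21, b = 3, c = 2
log_b(a) = log_3(21) = 2.7712

Case 1: c = 2 < log_3(21) = 2.7712
T(n) = O(n^(log_3 21))

For T(n) = 21T(n/3) + O(n^2): log_3(21) = 2.7712. This is Case 1 of the Master Theorem (c < log_b(a), work dominated by leaves), giving O(n^(log_3 21)).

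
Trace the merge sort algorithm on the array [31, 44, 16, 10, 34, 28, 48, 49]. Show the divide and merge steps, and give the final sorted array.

Merge sort trace:

Split: [31, 44, 16, 10, 34, 28, 48, 49] -> [31, 44, 16, 10] and [34, 28, 48, 49]
  Split: [31, 44, 16, 10] -> [31, 44] and [16, 10]
    Split: [31, 44] -> [31] and [44]
    Merge: [31] + [44] -> [31, 44]
    Split: [16, 10] -> [16] and [10]
    Merge: [16] + [10] -> [10, 16]
  Merge: [31, 44] + [10, 16] -> [10, 16, 31, 44]
  Split: [34, 28, 48, 49] -> [34, 28] and [48, 49]
    Split: [34, 28] -> [34] and [28]
    Merge: [34] + [28] -> [28, 34]
    Split: [48, 49] -> [48] and [49]
    Merge: [48] + [49] -> [48, 49]
  Merge: [28, 34] + [48, 49] -> [28, 34, 48, 49]
Merge: [10, 16, 31, 44] + [28, 34, 48, 49] -> [10, 16, 28, 31, 34, 44, 48, 49]

Final sorted array: [10, 16, 28, 31, 34, 44, 48, 49]

The merge sort proceeds by recursively splitting the array and merging sorted halves.
After all merges, the sorted array is [10, 16, 28, 31, 34, 44, 48, 49].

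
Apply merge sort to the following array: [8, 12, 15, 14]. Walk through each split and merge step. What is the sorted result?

Merge sort trace:

Split: [8, 12, 15, 14] -> [8, 12] and [15, 14]
  Split: [8, 12] -> [8] and [12]
  Merge: [8] + [12] -> [8, 12]
  Split: [15, 14] -> [15] and [14]
  Merge: [15] + [14] -> [14, 15]
Merge: [8, 12] + [14, 15] -> [8, 12, 14, 15]

Final sorted array: [8, 12, 14, 15]

The merge sort proceeds by recursively splitting the array and merging sorted halves.
After all merges, the sorted array is [8, 12, 14, 15].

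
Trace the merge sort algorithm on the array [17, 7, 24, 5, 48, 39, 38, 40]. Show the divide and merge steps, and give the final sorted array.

Merge sort trace:

Split: [17, 7, 24, 5, 48, 39, 38, 40] -> [17, 7, 24, 5] and [48, 39, 38, 40]
  Split: [17, 7, 24, 5] -> [17, 7] and [24, 5]
    Split: [17, 7] -> [17] and [7]
    Merge: [17] + [7] -> [7, 17]
    Split: [24, 5] -> [24] and [5]
    Merge: [24] + [5] -> [5, 24]
  Merge: [7, 17] + [5, 24] -> [5, 7, 17, 24]
  Split: [48, 39, 38, 40] -> [48, 39] and [38, 40]
    Split: [48, 39] -> [48] and [39]
    Merge: [48] + [39] -> [39, 48]
    Split: [38, 40] -> [38] and [40]
    Merge: [38] + [40] -> [38, 40]
  Merge: [39, 48] + [38, 40] -> [38, 39, 40, 48]
Merge: [5, 7, 17, 24] + [38, 39, 40, 48] -> [5, 7, 17, 24, 38, 39, 40, 48]

Final sorted array: [5, 7, 17, 24, 38, 39, 40, 48]

The merge sort proceeds by recursively splitting the array and merging sorted halves.
After all merges, the sorted array is [5, 7, 17, 24, 38, 39, 40, 48].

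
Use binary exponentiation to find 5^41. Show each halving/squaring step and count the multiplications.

Computing 5^41 by squaring (build up from 5^1; each line after the first costs one multiplication):

5^1 = 5
5^2 = (5^1)^2 = 5^2 = 25
5^4 = (5^2)^2 = 25^2 = 625
5^5 = 5 * 5^4 = 5 * 625 = 3125
5^10 = (5^5)^2 = 3125^2 = 9765625
5^20 = (5^10)^2 = 9765625^2 = 95367431640625
5^40 = (5^20)^2 = 95367431640625^2 = 9094947017729282379150390625
5^41 = 5 * 5^40 = 5 * 9094947017729282379150390625 = 45474735088646411895751953125

Result: 45474735088646411895751953125
Multiplications needed: 7 (7 lines after 5^1)

5^41 = 45474735088646411895751953125. Using exponentiation by squaring, this requires 7 multiplications. The key idea: if the exponent is even, square the half-power; if odd, multiply by the base once.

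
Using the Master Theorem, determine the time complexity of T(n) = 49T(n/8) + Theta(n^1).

Master Theorem for T(n) = 49T(n/8) + O(n^1):

a = 49, b = 8, c = 1
log_b(a) = log_8(49) = 1.8716

Case 1: c = 1 < log_8(49) = 1.8716
T(n) = O(n^(log_8 49))

For T(n) = 49T(n/8) + O(n^1): log_8(49) = 1.8716. This is Case 1 of the Master Theorem (c < log_b(a), work dominated by leaves), giving O(n^(log_8 49)).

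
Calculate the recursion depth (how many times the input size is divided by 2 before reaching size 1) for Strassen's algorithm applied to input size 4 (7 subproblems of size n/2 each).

For divide and conquer with division factor 2:

Problem sizes at each level:
Level 0: 4
Level 1: 2
Level 2: 1

The root is level 0 and the size-1 base case is level 2 (the tree spans levels 0 through 2, i.e. 3 levels counting the root), so the depth is the number of divisions: log_2(4) = 2

The recursion tree depth is log_2(4) = 2. At each level, the problem size is divided by 2, so it takes 2 divisions to reduce to a base case of size 1. The algorithm makes 7 recursive calls at each level.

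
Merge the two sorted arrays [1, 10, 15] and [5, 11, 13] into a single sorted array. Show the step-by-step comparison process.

Merging process:

Compare 1 vs 5: take 1 from left. Merged: [1]
Compare 10 vs 5: take 5 from right. Merged: [1, 5]
Compare 10 vs 11: take 10 from left. Merged: [1, 5, 10]
Compare 15 vs 11: take 11 from right. Merged: [1, 5, 10, 11]
Compare 15 vs 13: take 13 from right. Merged: [1, 5, 10, 11, 13]
Append remaining from left: [15]. Merged: [1, 5, 10, 11, 13, 15]

Final merged array: [1, 5, 10, 11, 13, 15]
Total comparisons: 5

The merged array is [1, 5, 10, 11, 13, 15], requiring 5 comparisons. The merge step runs in O(n) time where n is the total number of elements.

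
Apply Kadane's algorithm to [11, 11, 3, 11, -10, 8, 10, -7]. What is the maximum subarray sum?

Using Kadane's algorithm on [11, 11, 3, 11, -10, 8, 10, -7]:

Scanning through the array:
Position 1 (value 11): max_ending_here = 22, max_so_far = 22
Position 2 (value 3): max_ending_here = 25, max_so_far = 25
Position 3 (value 11): max_ending_here = 36, max_so_far = 36
Position 4 (value -10): max_ending_here = 26, max_so_far = 36
Position 5 (value 8): max_ending_here = 34, max_so_far = 36
Position 6 (value 10): max_ending_here = 44, max_so_far = 44
Position 7 (value -7): max_ending_here = 37, max_so_far = 44

Maximum subarray: [11, 11, 3, 11, -10, 8, 10]
Maximum sum: 44

The maximum subarray is [11, 11, 3, 11, -10, 8, 10] with sum 44. This subarray runs from index 0 to index 6.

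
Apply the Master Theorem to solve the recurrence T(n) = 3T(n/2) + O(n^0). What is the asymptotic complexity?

Master Theorem for T(n) = 3T(n/2) + O(n^0):

a = 3, b = 2, c = 0
log_b(a) = log_2(3) = 1.5850

Case 1: c = 0 < log_2(3) = 1.5850
T(n) = O(n^(log_2 3))

For T(n) = 3T(n/2) + O(n^0): log_2(3) = 1.5850. This is Case 1 of the Master Theorem (c < log_b(a), work dominated by leaves), giving O(n^(log_2 3)).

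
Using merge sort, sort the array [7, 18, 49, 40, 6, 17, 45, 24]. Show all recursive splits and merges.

Merge sort trace:

Split: [7, 18, 49, 40, 6, 17, 45, 24] -> [7, 18, 49, 40] and [6, 17, 45, 24]
  Split: [7, 18, 49, 40] -> [7, 18] and [49, 40]
    Split: [7, 18] -> [7] and [18]
    Merge: [7] + [18] -> [7, 18]
    Split: [49, 40] -> [49] and [40]
    Merge: [49] + [40] -> [40, 49]
  Merge: [7, 18] + [40, 49] -> [7, 18, 40, 49]
  Split: [6, 17, 45, 24] -> [6, 17] and [45, 24]
    Split: [6, 17] -> [6] and [17]
    Merge: [6] + [17] -> [6, 17]
    Split: [45, 24] -> [45] and [24]
    Merge: [45] + [24] -> [24, 45]
  Merge: [6, 17] + [24, 45] -> [6, 17, 24, 45]
Merge: [7, 18, 40, 49] + [6, 17, 24, 45] -> [6, 7, 17, 18, 24, 40, 45, 49]

Final sorted array: [6, 7, 17, 18, 24, 40, 45, 49]

The merge sort proceeds by recursively splitting the array and merging sorted halves.
After all merges, the sorted array is [6, 7, 17, 18, 24, 40, 45, 49].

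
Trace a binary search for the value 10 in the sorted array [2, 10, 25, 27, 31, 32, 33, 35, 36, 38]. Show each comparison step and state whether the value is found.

Binary search for 10 in [2, 10, 25, 27, 31, 32, 33, 35, 36, 38]:

lo=0, hi=9, mid=4, arr[mid]=31 -> 31 > 10, search left half
lo=0, hi=3, mid=1, arr[mid]=10 -> Found target at index 1!

Binary search finds 10 at index 1 after 2 comparisons. The search repeatedly halves the search space by comparing with the middle element.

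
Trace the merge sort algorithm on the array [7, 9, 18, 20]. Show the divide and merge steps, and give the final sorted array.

Merge sort trace:

Split: [7, 9, 18, 20] -> [7, 9] and [18, 20]
  Split: [7, 9] -> [7] and [9]
  Merge: [7] + [9] -> [7, 9]
  Split: [18, 20] -> [18] and [20]
  Merge: [18] + [20] -> [18, 20]
Merge: [7, 9] + [18, 20] -> [7, 9, 18, 20]

Final sorted array: [7, 9, 18, 20]

The merge sort proceeds by recursively splitting the array and merging sorted halves.
After all merges, the sorted array is [7, 9, 18, 20].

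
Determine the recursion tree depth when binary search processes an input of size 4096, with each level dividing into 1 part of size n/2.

For divide and conquer with division factor 2:

Problem sizes at each level:
Level 0: 4096
Level 1: 2048
Level 2: 1024
Level 3: 512
Level 4: 256
Level 5: 128
Level 6: 64
Level 7: 32
Level 8: 16
Level 9: 8
Level 10: 4
Level 11: 2
Level 12: 1

The root is level 0 and the size-1 base case is level 12 (the tree spans levels 0 through 12, i.e. 13 levels counting the root), so the depth is the number of divisions: log_2(4096) = 12

The recursion tree depth is log_2(4096) = 12. At each level, the problem size is divided by 2, so it takes 12 divisions to reduce to a base case of size 1. The algorithm makes 1 recursive call at each level.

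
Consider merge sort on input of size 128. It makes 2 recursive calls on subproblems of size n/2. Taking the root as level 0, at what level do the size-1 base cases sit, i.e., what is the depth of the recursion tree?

For divide and conquer with division factor 2:

Problem sizes at each level:
Level 0: 128
Level 1: 64
Level 2: 32
Level 3: 16
Level 4: 8
Level 5: 4
Level 6: 2
Level 7: 1

The root is level 0 and the size-1 base case is level 7 (the tree spans levels 0 through 7, i.e. 8 levels counting the root), so the depth is the number of divisions: log_2(128) = 7

The recursion tree depth is log_2(128) = 7. At each level, the problem size is divided by 2, so it takes 7 divisions to reduce to a base case of size 1. The algorithm makes 2 recursive calls at each level.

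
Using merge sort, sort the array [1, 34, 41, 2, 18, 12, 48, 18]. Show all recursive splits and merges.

Merge sort trace:

Split: [1, 34, 41, 2, 18, 12, 48, 18] -> [1, 34, 41, 2] and [18, 12, 48, 18]
  Split: [1, 34, 41, 2] -> [1, 34] and [41, 2]
    Split: [1, 34] -> [1] and [34]
    Merge: [1] + [34] -> [1, 34]
    Split: [41, 2] -> [41] and [2]
    Merge: [41] + [2] -> [2, 41]
  Merge: [1, 34] + [2, 41] -> [1, 2, 34, 41]
  Split: [18, 12, 48, 18] -> [18, 12] and [48, 18]
    Split: [18, 12] -> [18] and [12]
    Merge: [18] + [12] -> [12, 18]
    Split: [48, 18] -> [48] and [18]
    Merge: [48] + [18] -> [18, 48]
  Merge: [12, 18] + [18, 48] -> [12, 18, 18, 48]
Merge: [1, 2, 34, 41] + [12, 18, 18, 48] -> [1, 2, 12, 18, 18, 34, 41, 48]

Final sorted array: [1, 2, 12, 18, 18, 34, 41, 48]

The merge sort proceeds by recursively splitting the array and merging sorted halves.
After all merges, the sorted array is [1, 2, 12, 18, 18, 34, 41, 48].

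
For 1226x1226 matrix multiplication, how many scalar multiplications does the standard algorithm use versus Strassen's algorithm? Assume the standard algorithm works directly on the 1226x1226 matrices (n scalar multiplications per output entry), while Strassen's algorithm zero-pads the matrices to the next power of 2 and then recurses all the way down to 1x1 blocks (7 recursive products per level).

Matrix multiplication for 1226x1226 matrices:

Strassen's algorithm requires power-of-2 dimensions. Pad 1226x1226 to 2048x2048 (next power of 2).

Standard algorithm: 1226^3 = 1842771176 multiplications
Strassen's algorithm: 7^(log2(2048)) = 7^11 = 1977326743 multiplications
Difference: 1842771176 - 1977326743 = -134555567 (Strassen uses MORE here due to padding overhead — for small or just-over-power-of-2 n, padding can outweigh the per-level savings)

Standard: 1842771176 multiplications (1226^3). Strassen: 1977326743 multiplications (7^11, after padding to 2048x2048). Strassen reduces 8 recursive multiplications to 7 at each level.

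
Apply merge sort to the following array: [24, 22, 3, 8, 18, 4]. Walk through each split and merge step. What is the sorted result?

Merge sort trace:

Split: [24, 22, 3, 8, 18, 4] -> [24, 22, 3] and [8, 18, 4]
  Split: [24, 22, 3] -> [24] and [22, 3]
    Split: [22, 3] -> [22] and [3]
    Merge: [22] + [3] -> [3, 22]
  Merge: [24] + [3, 22] -> [3, 22, 24]
  Split: [8, 18, 4] -> [8] and [18, 4]
    Split: [18, 4] -> [18] and [4]
    Merge: [18] + [4] -> [4, 18]
  Merge: [8] + [4, 18] -> [4, 8, 18]
Merge: [3, 22, 24] + [4, 8, 18] -> [3, 4, 8, 18, 22, 24]

Final sorted array: [3, 4, 8, 18, 22, 24]

The merge sort proceeds by recursively splitting the array and merging sorted halves.
After all merges, the sorted array is [3, 4, 8, 18, 22, 24].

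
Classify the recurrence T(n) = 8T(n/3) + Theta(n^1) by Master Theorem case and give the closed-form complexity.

Master Theorem for T(n) = 8T(n/3) + O(n^1):

a = 8, b = 3, c = 1
log_b(a) = log_3(8) = 1.8928

Case 1: c = 1 < log_3(8) = 1.8928
T(n) = O(n^(log_3 8))

For T(n) = 8T(n/3) + O(n^1): log_3(8) = 1.8928. This is Case 1 of the Master Theorem (c < log_b(a), work dominated by leaves), giving O(n^(log_3 8)).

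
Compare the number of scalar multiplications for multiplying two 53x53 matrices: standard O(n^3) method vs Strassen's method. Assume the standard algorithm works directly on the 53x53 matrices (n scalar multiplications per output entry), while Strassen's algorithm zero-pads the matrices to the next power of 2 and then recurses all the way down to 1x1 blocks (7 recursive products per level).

Matrix multiplication for 53x53 matrices:

Strassen's algorithm requires power-of-2 dimensions. Pad 53x53 to 64x64 (next power of 2).

Standard algorithm: 53^3 = 148877 multiplications
Strassen's algorithm: 7^(log2(64)) = 7^6 = 117649 multiplications
Savings: 148877 - 117649 = 31228 multiplications

Standard: 148877 multiplications (53^3). Strassen: 117649 multiplications (7^6, after padding to 64x64). Strassen reduces 8 recursive multiplications to 7 at each level.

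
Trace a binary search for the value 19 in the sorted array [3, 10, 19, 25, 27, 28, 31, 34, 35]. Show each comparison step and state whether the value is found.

Binary search for 19 in [3, 10, 19, 25, 27, 28, 31, 34, 35]:

lo=0, hi=8, mid=4, arr[mid]=27 -> 27 > 19, search left half
lo=0, hi=3, mid=1, arr[mid]=10 -> 10 < 19, search right half
lo=2, hi=3, mid=2, arr[mid]=19 -> Found target at index 2!

Binary search finds 19 at index 2 after 3 comparisons. The search repeatedly halves the search space by comparing with the middle element.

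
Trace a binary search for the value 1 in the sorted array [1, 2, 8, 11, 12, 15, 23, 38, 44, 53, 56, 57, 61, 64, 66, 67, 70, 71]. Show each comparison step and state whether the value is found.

Binary search for 1 in [1, 2, 8, 11, 12, 15, 23, 38, 44, 53, 56, 57, 61, 64, 66, 67, 70, 71]:

lo=0, hi=17, mid=8, arr[mid]=44 -> 44 > 1, search left half
lo=0, hi=7, mid=3, arr[mid]=11 -> 11 > 1, search left half
lo=0, hi=2, mid=1, arr[mid]=2 -> 2 > 1, search left half
lo=0, hi=0, mid=0, arr[mid]=1 -> Found target at index 0!

Binary search finds 1 at index 0 after 4 comparisons. The search repeatedly halves the search space by comparing with the middle element.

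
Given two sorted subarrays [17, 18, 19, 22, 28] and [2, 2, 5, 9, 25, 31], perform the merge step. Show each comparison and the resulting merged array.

Merging process:

Compare 17 vs 2: take 2 from right. Merged: [2]
Compare 17 vs 2: take 2 from right. Merged: [2, 2]
Compare 17 vs 5: take 5 from right. Merged: [2, 2, 5]
Compare 17 vs 9: take 9 from right. Merged: [2, 2, 5, 9]
Compare 17 vs 25: take 17 from left. Merged: [2, 2, 5, 9, 17]
Compare 18 vs 25: take 18 from left. Merged: [2, 2, 5, 9, 17, 18]
Compare 19 vs 25: take 19 from left. Merged: [2, 2, 5, 9, 17, 18, 19]
Compare 22 vs 25: take 22 from left. Merged: [2, 2, 5, 9, 17, 18, 19, 22]
Compare 28 vs 25: take 25 from right. Merged: [2, 2, 5, 9, 17, 18, 19, 22, 25]
Compare 28 vs 31: take 28 from left. Merged: [2, 2, 5, 9, 17, 18, 19, 22, 25, 28]
Append remaining from right: [31]. Merged: [2, 2, 5, 9, 17, 18, 19, 22, 25, 28, 31]

Final merged array: [2, 2, 5, 9, 17, 18, 19, 22, 25, 28, 31]
Total comparisons: 10

The merged array is [2, 2, 5, 9, 17, 18, 19, 22, 25, 28, 31], requiring 10 comparisons. The merge step runs in O(n) time where n is the total number of elements.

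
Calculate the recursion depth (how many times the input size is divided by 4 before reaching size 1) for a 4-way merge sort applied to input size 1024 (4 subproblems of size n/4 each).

For divide and conquer with division factor 4:

Problem sizes at each level:
Level 0: 1024
Level 1: 256
Level 2: 64
Level 3: 16
Level 4: 4
Level 5: 1

The root is level 0 and the size-1 base case is level 5 (the tree spans levels 0 through 5, i.e. 6 levels counting the root), so the depth is the number of divisions: log_4(1024) = 5

The recursion tree depth is log_4(1024) = 5. At each level, the problem size is divided by 4, so it takes 5 divisions to reduce to a base case of size 1. The algorithm makes 4 recursive calls at each level.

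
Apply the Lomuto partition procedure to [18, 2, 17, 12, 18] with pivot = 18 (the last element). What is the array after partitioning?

Lomuto partition with pivot = 18:

Initial array: [18, 2, 17, 12, 18]

arr[0]=18 <= 18: swap with position 0, array becomes [18, 2, 17, 12, 18]
arr[1]=2 <= 18: swap with position 1, array becomes [18, 2, 17, 12, 18]
arr[2]=17 <= 18: swap with position 2, array becomes [18, 2, 17, 12, 18]
arr[3]=12 <= 18: swap with position 3, array becomes [18, 2, 17, 12, 18]

Place pivot at position 4: [18, 2, 17, 12, 18]
Pivot position: 4

After partitioning with pivot 18, the array becomes [18, 2, 17, 12, 18]. The pivot is placed at index 4. All elements to the left of the pivot are <= 18, and all elements to the right are > 18.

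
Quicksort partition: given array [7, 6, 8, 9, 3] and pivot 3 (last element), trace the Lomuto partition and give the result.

Lomuto partition with pivot = 3:

Initial array: [7, 6, 8, 9, 3]

arr[0]=7 > 3: no swap
arr[1]=6 > 3: no swap
arr[2]=8 > 3: no swap
arr[3]=9 > 3: no swap

Place pivot at position 0: [3, 6, 8, 9, 7]
Pivot position: 0

After partitioning with pivot 3, the array becomes [3, 6, 8, 9, 7]. The pivot is placed at index 0. All elements to the left of the pivot are <= 3, and all elements to the right are > 3.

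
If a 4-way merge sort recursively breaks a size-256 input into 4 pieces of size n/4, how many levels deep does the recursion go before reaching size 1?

For divide and conquer with division factor 4:

Problem sizes at each level:
Level 0: 256
Level 1: 64
Level 2: 16
Level 3: 4
Level 4: 1

The root is level 0 and the size-1 base case is level 4 (the tree spans levels 0 through 4, i.e. 5 levels counting the root), so the depth is the number of divisions: log_4(256) = 4

The recursion tree depth is log_4(256) = 4. At each level, the problem size is divided by 4, so it takes 4 divisions to reduce to a base case of size 1. The algorithm makes 4 recursive calls at each level.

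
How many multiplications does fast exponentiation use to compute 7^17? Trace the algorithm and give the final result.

Computing 7^17 by squaring (build up from 7^1; each line after the first costs one multiplication):

7^1 = 7
7^2 = (7^1)^2 = 7^2 = 49
7^4 = (7^2)^2 = 49^2 = 2401
7^8 = (7^4)^2 = 2401^2 = 5764801
7^16 = (7^8)^2 = 5764801^2 = 33232930569601
7^17 = 7 * 7^16 = 7 * 33232930569601 = 232630513987207

Result: 232630513987207
Multiplications needed: 5 (5 lines after 7^1)

7^17 = 232630513987207. Using exponentiation by squaring, this requires 5 multiplications. The key idea: if the exponent is even, square the half-power; if odd, multiply by the base once.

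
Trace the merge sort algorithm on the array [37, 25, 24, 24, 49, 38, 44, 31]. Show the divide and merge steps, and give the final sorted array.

Merge sort trace:

Split: [37, 25, 24, 24, 49, 38, 44, 31] -> [37, 25, 24, 24] and [49, 38, 44, 31]
  Split: [37, 25, 24, 24] -> [37, 25] and [24, 24]
    Split: [37, 25] -> [37] and [25]
    Merge: [37] + [25] -> [25, 37]
    Split: [24, 24] -> [24] and [24]
    Merge: [24] + [24] -> [24, 24]
  Merge: [25, 37] + [24, 24] -> [24, 24, 25, 37]
  Split: [49, 38, 44, 31] -> [49, 38] and [44, 31]
    Split: [49, 38] -> [49] and [38]
    Merge: [49] + [38] -> [38, 49]
    Split: [44, 31] -> [44] and [31]
    Merge: [44] + [31] -> [31, 44]
  Merge: [38, 49] + [31, 44] -> [31, 38, 44, 49]
Merge: [24, 24, 25, 37] + [31, 38, 44, 49] -> [24, 24, 25, 31, 37, 38, 44, 49]

Final sorted array: [24, 24, 25, 31, 37, 38, 44, 49]

The merge sort proceeds by recursively splitting the array and merging sorted halves.
After all merges, the sorted array is [24, 24, 25, 31, 37, 38, 44, 49].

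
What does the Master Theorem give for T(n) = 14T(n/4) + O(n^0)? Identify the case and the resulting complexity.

Master Theorem for T(n) = 14T(n/4) + O(n^0):

a = 14, b = 4, c = 0
log_b(a) = log_4(14) = 1.9037

Case 1: c = 0 < log_4(14) = 1.9037
T(n) = O(n^(log_4 14))

For T(n) = 14T(n/4) + O(n^0): log_4(14) = 1.9037. This is Case 1 of the Master Theorem (c < log_b(a), work dominated by leaves), giving O(n^(log_4 14)).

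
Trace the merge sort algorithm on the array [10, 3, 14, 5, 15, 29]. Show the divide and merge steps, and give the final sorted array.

Merge sort trace:

Split: [10, 3, 14, 5, 15, 29] -> [10, 3, 14] and [5, 15, 29]
  Split: [10, 3, 14] -> [10] and [3, 14]
    Split: [3, 14] -> [3] and [14]
    Merge: [3] + [14] -> [3, 14]
  Merge: [10] + [3, 14] -> [3, 10, 14]
  Split: [5, 15, 29] -> [5] and [15, 29]
    Split: [15, 29] -> [15] and [29]
    Merge: [15] + [29] -> [15, 29]
  Merge: [5] + [15, 29] -> [5, 15, 29]
Merge: [3, 10, 14] + [5, 15, 29] -> [3, 5, 10, 14, 15, 29]

Final sorted array: [3, 5, 10, 14, 15, 29]

The merge sort proceeds by recursively splitting the array and merging sorted halves.
After all merges, the sorted array is [3, 5, 10, 14, 15, 29].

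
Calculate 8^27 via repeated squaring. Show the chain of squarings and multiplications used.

Computing 8^27 by squaring (build up from 8^1; each line after the first costs one multiplication):

8^1 = 8
8^2 = (8^1)^2 = 8^2 = 64
8^3 = 8 * 8^2 = 8 * 64 = 512
8^6 = (8^3)^2 = 512^2 = 262144
8^12 = (8^6)^2 = 262144^2 = 68719476736
8^13 = 8 * 8^12 = 8 * 68719476736 = 549755813888
8^26 = (8^13)^2 = 549755813888^2 = 302231454903657293676544
8^27 = 8 * 8^26 = 8 * 302231454903657293676544 = 2417851639229258349412352

Result: 2417851639229258349412352
Multiplications needed: 7 (7 lines after 8^1)

8^27 = 2417851639229258349412352. Using exponentiation by squaring, this requires 7 multiplications. The key idea: if the exponent is even, square the half-power; if odd, multiply by the base once.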